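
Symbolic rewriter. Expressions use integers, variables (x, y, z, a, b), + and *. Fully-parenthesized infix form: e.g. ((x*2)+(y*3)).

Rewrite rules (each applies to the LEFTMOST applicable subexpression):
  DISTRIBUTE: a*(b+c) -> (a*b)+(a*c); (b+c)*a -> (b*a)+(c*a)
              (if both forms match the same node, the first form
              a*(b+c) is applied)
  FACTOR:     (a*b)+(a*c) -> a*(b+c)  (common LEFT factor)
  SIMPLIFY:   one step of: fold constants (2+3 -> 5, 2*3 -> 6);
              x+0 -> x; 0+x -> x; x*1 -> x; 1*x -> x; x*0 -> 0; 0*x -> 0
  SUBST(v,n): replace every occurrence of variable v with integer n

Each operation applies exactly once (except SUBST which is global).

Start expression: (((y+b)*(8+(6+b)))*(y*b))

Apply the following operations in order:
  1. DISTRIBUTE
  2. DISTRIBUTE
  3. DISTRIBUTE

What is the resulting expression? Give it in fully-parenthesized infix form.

Start: (((y+b)*(8+(6+b)))*(y*b))
Apply DISTRIBUTE at L (target: ((y+b)*(8+(6+b)))): (((y+b)*(8+(6+b)))*(y*b)) -> ((((y+b)*8)+((y+b)*(6+b)))*(y*b))
Apply DISTRIBUTE at root (target: ((((y+b)*8)+((y+b)*(6+b)))*(y*b))): ((((y+b)*8)+((y+b)*(6+b)))*(y*b)) -> ((((y+b)*8)*(y*b))+(((y+b)*(6+b))*(y*b)))
Apply DISTRIBUTE at LL (target: ((y+b)*8)): ((((y+b)*8)*(y*b))+(((y+b)*(6+b))*(y*b))) -> ((((y*8)+(b*8))*(y*b))+(((y+b)*(6+b))*(y*b)))

Answer: ((((y*8)+(b*8))*(y*b))+(((y+b)*(6+b))*(y*b)))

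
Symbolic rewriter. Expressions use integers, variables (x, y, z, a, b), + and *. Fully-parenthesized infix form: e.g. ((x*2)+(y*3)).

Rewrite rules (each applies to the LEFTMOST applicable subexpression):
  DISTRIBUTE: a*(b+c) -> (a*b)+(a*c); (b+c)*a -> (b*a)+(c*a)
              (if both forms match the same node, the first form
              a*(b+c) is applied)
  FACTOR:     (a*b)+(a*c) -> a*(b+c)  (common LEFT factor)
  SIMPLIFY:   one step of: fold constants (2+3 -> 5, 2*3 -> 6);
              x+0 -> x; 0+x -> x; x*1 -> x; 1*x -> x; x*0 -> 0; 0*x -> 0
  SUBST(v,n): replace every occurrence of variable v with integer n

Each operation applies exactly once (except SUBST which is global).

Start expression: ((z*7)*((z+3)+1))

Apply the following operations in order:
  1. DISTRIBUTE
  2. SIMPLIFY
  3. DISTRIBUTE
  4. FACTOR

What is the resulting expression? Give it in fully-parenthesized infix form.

Answer: (((z*7)*(z+3))+(z*7))

Derivation:
Start: ((z*7)*((z+3)+1))
Apply DISTRIBUTE at root (target: ((z*7)*((z+3)+1))): ((z*7)*((z+3)+1)) -> (((z*7)*(z+3))+((z*7)*1))
Apply SIMPLIFY at R (target: ((z*7)*1)): (((z*7)*(z+3))+((z*7)*1)) -> (((z*7)*(z+3))+(z*7))
Apply DISTRIBUTE at L (target: ((z*7)*(z+3))): (((z*7)*(z+3))+(z*7)) -> ((((z*7)*z)+((z*7)*3))+(z*7))
Apply FACTOR at L (target: (((z*7)*z)+((z*7)*3))): ((((z*7)*z)+((z*7)*3))+(z*7)) -> (((z*7)*(z+3))+(z*7))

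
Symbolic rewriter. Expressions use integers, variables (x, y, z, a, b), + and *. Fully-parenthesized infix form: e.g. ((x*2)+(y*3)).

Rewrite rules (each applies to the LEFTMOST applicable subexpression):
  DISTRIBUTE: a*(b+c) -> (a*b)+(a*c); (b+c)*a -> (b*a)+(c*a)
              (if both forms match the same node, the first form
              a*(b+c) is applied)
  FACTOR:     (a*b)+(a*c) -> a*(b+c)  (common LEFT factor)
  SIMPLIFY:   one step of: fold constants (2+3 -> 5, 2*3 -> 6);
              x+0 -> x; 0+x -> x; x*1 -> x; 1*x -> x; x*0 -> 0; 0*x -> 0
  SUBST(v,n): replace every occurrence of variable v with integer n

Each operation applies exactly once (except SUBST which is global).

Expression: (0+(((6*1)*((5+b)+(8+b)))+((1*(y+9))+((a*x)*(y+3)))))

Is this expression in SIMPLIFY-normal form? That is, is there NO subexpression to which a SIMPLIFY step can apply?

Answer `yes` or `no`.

Expression: (0+(((6*1)*((5+b)+(8+b)))+((1*(y+9))+((a*x)*(y+3)))))
Scanning for simplifiable subexpressions (pre-order)...
  at root: (0+(((6*1)*((5+b)+(8+b)))+((1*(y+9))+((a*x)*(y+3))))) (SIMPLIFIABLE)
  at R: (((6*1)*((5+b)+(8+b)))+((1*(y+9))+((a*x)*(y+3)))) (not simplifiable)
  at RL: ((6*1)*((5+b)+(8+b))) (not simplifiable)
  at RLL: (6*1) (SIMPLIFIABLE)
  at RLR: ((5+b)+(8+b)) (not simplifiable)
  at RLRL: (5+b) (not simplifiable)
  at RLRR: (8+b) (not simplifiable)
  at RR: ((1*(y+9))+((a*x)*(y+3))) (not simplifiable)
  at RRL: (1*(y+9)) (SIMPLIFIABLE)
  at RRLR: (y+9) (not simplifiable)
  at RRR: ((a*x)*(y+3)) (not simplifiable)
  at RRRL: (a*x) (not simplifiable)
  at RRRR: (y+3) (not simplifiable)
Found simplifiable subexpr at path root: (0+(((6*1)*((5+b)+(8+b)))+((1*(y+9))+((a*x)*(y+3)))))
One SIMPLIFY step would give: (((6*1)*((5+b)+(8+b)))+((1*(y+9))+((a*x)*(y+3))))
-> NOT in normal form.

Answer: no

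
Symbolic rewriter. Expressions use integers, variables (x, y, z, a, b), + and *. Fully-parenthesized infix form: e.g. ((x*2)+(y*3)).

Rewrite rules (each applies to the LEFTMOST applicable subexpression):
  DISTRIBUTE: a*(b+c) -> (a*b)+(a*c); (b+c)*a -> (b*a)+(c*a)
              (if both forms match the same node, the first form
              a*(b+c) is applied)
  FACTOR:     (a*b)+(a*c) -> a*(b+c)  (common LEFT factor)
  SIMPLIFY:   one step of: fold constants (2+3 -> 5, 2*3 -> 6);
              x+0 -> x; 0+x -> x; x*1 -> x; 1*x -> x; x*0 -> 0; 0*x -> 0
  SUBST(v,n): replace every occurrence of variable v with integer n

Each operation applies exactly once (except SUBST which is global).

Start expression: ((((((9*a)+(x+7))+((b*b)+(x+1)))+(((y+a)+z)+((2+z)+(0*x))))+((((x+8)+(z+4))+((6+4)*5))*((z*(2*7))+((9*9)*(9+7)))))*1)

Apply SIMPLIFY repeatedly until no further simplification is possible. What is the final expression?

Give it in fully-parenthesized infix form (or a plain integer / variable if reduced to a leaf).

Start: ((((((9*a)+(x+7))+((b*b)+(x+1)))+(((y+a)+z)+((2+z)+(0*x))))+((((x+8)+(z+4))+((6+4)*5))*((z*(2*7))+((9*9)*(9+7)))))*1)
Step 1: at root: ((((((9*a)+(x+7))+((b*b)+(x+1)))+(((y+a)+z)+((2+z)+(0*x))))+((((x+8)+(z+4))+((6+4)*5))*((z*(2*7))+((9*9)*(9+7)))))*1) -> (((((9*a)+(x+7))+((b*b)+(x+1)))+(((y+a)+z)+((2+z)+(0*x))))+((((x+8)+(z+4))+((6+4)*5))*((z*(2*7))+((9*9)*(9+7))))); overall: ((((((9*a)+(x+7))+((b*b)+(x+1)))+(((y+a)+z)+((2+z)+(0*x))))+((((x+8)+(z+4))+((6+4)*5))*((z*(2*7))+((9*9)*(9+7)))))*1) -> (((((9*a)+(x+7))+((b*b)+(x+1)))+(((y+a)+z)+((2+z)+(0*x))))+((((x+8)+(z+4))+((6+4)*5))*((z*(2*7))+((9*9)*(9+7)))))
Step 2: at LRRR: (0*x) -> 0; overall: (((((9*a)+(x+7))+((b*b)+(x+1)))+(((y+a)+z)+((2+z)+(0*x))))+((((x+8)+(z+4))+((6+4)*5))*((z*(2*7))+((9*9)*(9+7))))) -> (((((9*a)+(x+7))+((b*b)+(x+1)))+(((y+a)+z)+((2+z)+0)))+((((x+8)+(z+4))+((6+4)*5))*((z*(2*7))+((9*9)*(9+7)))))
Step 3: at LRR: ((2+z)+0) -> (2+z); overall: (((((9*a)+(x+7))+((b*b)+(x+1)))+(((y+a)+z)+((2+z)+0)))+((((x+8)+(z+4))+((6+4)*5))*((z*(2*7))+((9*9)*(9+7))))) -> (((((9*a)+(x+7))+((b*b)+(x+1)))+(((y+a)+z)+(2+z)))+((((x+8)+(z+4))+((6+4)*5))*((z*(2*7))+((9*9)*(9+7)))))
Step 4: at RLRL: (6+4) -> 10; overall: (((((9*a)+(x+7))+((b*b)+(x+1)))+(((y+a)+z)+(2+z)))+((((x+8)+(z+4))+((6+4)*5))*((z*(2*7))+((9*9)*(9+7))))) -> (((((9*a)+(x+7))+((b*b)+(x+1)))+(((y+a)+z)+(2+z)))+((((x+8)+(z+4))+(10*5))*((z*(2*7))+((9*9)*(9+7)))))
Step 5: at RLR: (10*5) -> 50; overall: (((((9*a)+(x+7))+((b*b)+(x+1)))+(((y+a)+z)+(2+z)))+((((x+8)+(z+4))+(10*5))*((z*(2*7))+((9*9)*(9+7))))) -> (((((9*a)+(x+7))+((b*b)+(x+1)))+(((y+a)+z)+(2+z)))+((((x+8)+(z+4))+50)*((z*(2*7))+((9*9)*(9+7)))))
Step 6: at RRLR: (2*7) -> 14; overall: (((((9*a)+(x+7))+((b*b)+(x+1)))+(((y+a)+z)+(2+z)))+((((x+8)+(z+4))+50)*((z*(2*7))+((9*9)*(9+7))))) -> (((((9*a)+(x+7))+((b*b)+(x+1)))+(((y+a)+z)+(2+z)))+((((x+8)+(z+4))+50)*((z*14)+((9*9)*(9+7)))))
Step 7: at RRRL: (9*9) -> 81; overall: (((((9*a)+(x+7))+((b*b)+(x+1)))+(((y+a)+z)+(2+z)))+((((x+8)+(z+4))+50)*((z*14)+((9*9)*(9+7))))) -> (((((9*a)+(x+7))+((b*b)+(x+1)))+(((y+a)+z)+(2+z)))+((((x+8)+(z+4))+50)*((z*14)+(81*(9+7)))))
Step 8: at RRRR: (9+7) -> 16; overall: (((((9*a)+(x+7))+((b*b)+(x+1)))+(((y+a)+z)+(2+z)))+((((x+8)+(z+4))+50)*((z*14)+(81*(9+7))))) -> (((((9*a)+(x+7))+((b*b)+(x+1)))+(((y+a)+z)+(2+z)))+((((x+8)+(z+4))+50)*((z*14)+(81*16))))
Step 9: at RRR: (81*16) -> 1296; overall: (((((9*a)+(x+7))+((b*b)+(x+1)))+(((y+a)+z)+(2+z)))+((((x+8)+(z+4))+50)*((z*14)+(81*16)))) -> (((((9*a)+(x+7))+((b*b)+(x+1)))+(((y+a)+z)+(2+z)))+((((x+8)+(z+4))+50)*((z*14)+1296)))
Fixed point: (((((9*a)+(x+7))+((b*b)+(x+1)))+(((y+a)+z)+(2+z)))+((((x+8)+(z+4))+50)*((z*14)+1296)))

Answer: (((((9*a)+(x+7))+((b*b)+(x+1)))+(((y+a)+z)+(2+z)))+((((x+8)+(z+4))+50)*((z*14)+1296)))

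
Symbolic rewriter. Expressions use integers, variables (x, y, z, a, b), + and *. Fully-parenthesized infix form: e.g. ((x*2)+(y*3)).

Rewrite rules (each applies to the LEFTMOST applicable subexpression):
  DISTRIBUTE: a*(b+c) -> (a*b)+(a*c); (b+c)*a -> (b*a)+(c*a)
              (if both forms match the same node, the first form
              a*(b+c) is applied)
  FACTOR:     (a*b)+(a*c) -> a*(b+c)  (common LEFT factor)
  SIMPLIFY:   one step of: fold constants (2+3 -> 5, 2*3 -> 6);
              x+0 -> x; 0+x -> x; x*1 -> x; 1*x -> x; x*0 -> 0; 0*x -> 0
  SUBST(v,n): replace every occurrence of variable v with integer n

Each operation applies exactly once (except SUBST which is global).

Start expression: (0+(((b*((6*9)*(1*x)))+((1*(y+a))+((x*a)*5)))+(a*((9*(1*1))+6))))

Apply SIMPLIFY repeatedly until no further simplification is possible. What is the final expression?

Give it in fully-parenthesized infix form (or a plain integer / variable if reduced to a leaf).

Start: (0+(((b*((6*9)*(1*x)))+((1*(y+a))+((x*a)*5)))+(a*((9*(1*1))+6))))
Step 1: at root: (0+(((b*((6*9)*(1*x)))+((1*(y+a))+((x*a)*5)))+(a*((9*(1*1))+6)))) -> (((b*((6*9)*(1*x)))+((1*(y+a))+((x*a)*5)))+(a*((9*(1*1))+6))); overall: (0+(((b*((6*9)*(1*x)))+((1*(y+a))+((x*a)*5)))+(a*((9*(1*1))+6)))) -> (((b*((6*9)*(1*x)))+((1*(y+a))+((x*a)*5)))+(a*((9*(1*1))+6)))
Step 2: at LLRL: (6*9) -> 54; overall: (((b*((6*9)*(1*x)))+((1*(y+a))+((x*a)*5)))+(a*((9*(1*1))+6))) -> (((b*(54*(1*x)))+((1*(y+a))+((x*a)*5)))+(a*((9*(1*1))+6)))
Step 3: at LLRR: (1*x) -> x; overall: (((b*(54*(1*x)))+((1*(y+a))+((x*a)*5)))+(a*((9*(1*1))+6))) -> (((b*(54*x))+((1*(y+a))+((x*a)*5)))+(a*((9*(1*1))+6)))
Step 4: at LRL: (1*(y+a)) -> (y+a); overall: (((b*(54*x))+((1*(y+a))+((x*a)*5)))+(a*((9*(1*1))+6))) -> (((b*(54*x))+((y+a)+((x*a)*5)))+(a*((9*(1*1))+6)))
Step 5: at RRLR: (1*1) -> 1; overall: (((b*(54*x))+((y+a)+((x*a)*5)))+(a*((9*(1*1))+6))) -> (((b*(54*x))+((y+a)+((x*a)*5)))+(a*((9*1)+6)))
Step 6: at RRL: (9*1) -> 9; overall: (((b*(54*x))+((y+a)+((x*a)*5)))+(a*((9*1)+6))) -> (((b*(54*x))+((y+a)+((x*a)*5)))+(a*(9+6)))
Step 7: at RR: (9+6) -> 15; overall: (((b*(54*x))+((y+a)+((x*a)*5)))+(a*(9+6))) -> (((b*(54*x))+((y+a)+((x*a)*5)))+(a*15))
Fixed point: (((b*(54*x))+((y+a)+((x*a)*5)))+(a*15))

Answer: (((b*(54*x))+((y+a)+((x*a)*5)))+(a*15))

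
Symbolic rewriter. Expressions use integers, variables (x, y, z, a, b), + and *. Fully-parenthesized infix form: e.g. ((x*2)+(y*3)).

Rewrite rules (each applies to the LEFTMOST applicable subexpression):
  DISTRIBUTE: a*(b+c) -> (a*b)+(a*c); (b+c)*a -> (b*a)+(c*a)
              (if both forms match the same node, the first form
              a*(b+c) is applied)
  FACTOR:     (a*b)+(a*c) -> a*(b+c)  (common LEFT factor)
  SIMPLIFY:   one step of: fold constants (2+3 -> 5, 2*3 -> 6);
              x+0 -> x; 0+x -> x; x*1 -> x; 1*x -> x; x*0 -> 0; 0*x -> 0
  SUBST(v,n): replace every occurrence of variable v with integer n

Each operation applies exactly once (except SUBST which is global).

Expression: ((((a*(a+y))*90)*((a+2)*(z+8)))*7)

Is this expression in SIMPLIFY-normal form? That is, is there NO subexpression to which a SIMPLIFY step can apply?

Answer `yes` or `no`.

Expression: ((((a*(a+y))*90)*((a+2)*(z+8)))*7)
Scanning for simplifiable subexpressions (pre-order)...
  at root: ((((a*(a+y))*90)*((a+2)*(z+8)))*7) (not simplifiable)
  at L: (((a*(a+y))*90)*((a+2)*(z+8))) (not simplifiable)
  at LL: ((a*(a+y))*90) (not simplifiable)
  at LLL: (a*(a+y)) (not simplifiable)
  at LLLR: (a+y) (not simplifiable)
  at LR: ((a+2)*(z+8)) (not simplifiable)
  at LRL: (a+2) (not simplifiable)
  at LRR: (z+8) (not simplifiable)
Result: no simplifiable subexpression found -> normal form.

Answer: yes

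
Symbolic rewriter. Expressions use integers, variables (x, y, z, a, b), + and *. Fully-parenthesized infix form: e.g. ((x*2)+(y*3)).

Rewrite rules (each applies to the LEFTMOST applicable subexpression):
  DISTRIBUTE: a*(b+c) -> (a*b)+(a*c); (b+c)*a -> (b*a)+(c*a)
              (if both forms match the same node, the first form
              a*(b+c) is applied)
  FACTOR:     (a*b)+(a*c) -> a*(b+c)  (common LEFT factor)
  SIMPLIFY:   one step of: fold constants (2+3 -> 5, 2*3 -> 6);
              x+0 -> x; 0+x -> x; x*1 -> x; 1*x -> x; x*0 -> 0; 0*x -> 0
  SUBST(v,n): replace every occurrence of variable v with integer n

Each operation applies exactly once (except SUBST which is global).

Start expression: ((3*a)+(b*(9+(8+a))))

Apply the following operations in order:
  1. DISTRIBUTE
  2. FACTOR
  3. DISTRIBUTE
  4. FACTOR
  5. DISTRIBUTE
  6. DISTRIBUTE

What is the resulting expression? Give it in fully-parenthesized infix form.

Start: ((3*a)+(b*(9+(8+a))))
Apply DISTRIBUTE at R (target: (b*(9+(8+a)))): ((3*a)+(b*(9+(8+a)))) -> ((3*a)+((b*9)+(b*(8+a))))
Apply FACTOR at R (target: ((b*9)+(b*(8+a)))): ((3*a)+((b*9)+(b*(8+a)))) -> ((3*a)+(b*(9+(8+a))))
Apply DISTRIBUTE at R (target: (b*(9+(8+a)))): ((3*a)+(b*(9+(8+a)))) -> ((3*a)+((b*9)+(b*(8+a))))
Apply FACTOR at R (target: ((b*9)+(b*(8+a)))): ((3*a)+((b*9)+(b*(8+a)))) -> ((3*a)+(b*(9+(8+a))))
Apply DISTRIBUTE at R (target: (b*(9+(8+a)))): ((3*a)+(b*(9+(8+a)))) -> ((3*a)+((b*9)+(b*(8+a))))
Apply DISTRIBUTE at RR (target: (b*(8+a))): ((3*a)+((b*9)+(b*(8+a)))) -> ((3*a)+((b*9)+((b*8)+(b*a))))

Answer: ((3*a)+((b*9)+((b*8)+(b*a))))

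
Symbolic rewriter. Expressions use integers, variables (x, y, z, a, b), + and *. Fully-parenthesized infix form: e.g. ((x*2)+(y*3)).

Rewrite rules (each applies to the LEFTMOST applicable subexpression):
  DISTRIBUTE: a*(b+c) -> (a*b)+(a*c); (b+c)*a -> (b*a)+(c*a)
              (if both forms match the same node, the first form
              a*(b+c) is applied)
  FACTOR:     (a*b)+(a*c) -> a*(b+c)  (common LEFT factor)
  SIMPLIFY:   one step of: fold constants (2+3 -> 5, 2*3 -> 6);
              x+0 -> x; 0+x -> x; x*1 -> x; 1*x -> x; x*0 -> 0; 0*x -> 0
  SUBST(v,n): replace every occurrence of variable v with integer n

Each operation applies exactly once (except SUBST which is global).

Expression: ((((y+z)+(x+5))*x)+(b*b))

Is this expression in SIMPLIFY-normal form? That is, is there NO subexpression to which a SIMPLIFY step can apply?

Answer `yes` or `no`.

Expression: ((((y+z)+(x+5))*x)+(b*b))
Scanning for simplifiable subexpressions (pre-order)...
  at root: ((((y+z)+(x+5))*x)+(b*b)) (not simplifiable)
  at L: (((y+z)+(x+5))*x) (not simplifiable)
  at LL: ((y+z)+(x+5)) (not simplifiable)
  at LLL: (y+z) (not simplifiable)
  at LLR: (x+5) (not simplifiable)
  at R: (b*b) (not simplifiable)
Result: no simplifiable subexpression found -> normal form.

Answer: yes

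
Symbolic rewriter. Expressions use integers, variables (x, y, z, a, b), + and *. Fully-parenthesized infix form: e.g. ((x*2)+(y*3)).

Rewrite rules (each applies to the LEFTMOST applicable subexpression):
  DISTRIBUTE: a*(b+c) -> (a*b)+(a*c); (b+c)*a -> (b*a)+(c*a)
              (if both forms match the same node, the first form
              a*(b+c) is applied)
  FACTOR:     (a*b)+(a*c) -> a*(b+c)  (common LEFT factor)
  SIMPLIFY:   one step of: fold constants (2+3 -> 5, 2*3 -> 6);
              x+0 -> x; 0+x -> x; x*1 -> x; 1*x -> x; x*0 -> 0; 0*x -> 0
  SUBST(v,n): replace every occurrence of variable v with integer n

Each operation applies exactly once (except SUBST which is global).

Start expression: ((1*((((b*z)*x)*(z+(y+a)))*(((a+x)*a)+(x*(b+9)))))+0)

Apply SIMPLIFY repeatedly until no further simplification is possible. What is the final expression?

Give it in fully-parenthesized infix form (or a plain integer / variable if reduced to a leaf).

Answer: ((((b*z)*x)*(z+(y+a)))*(((a+x)*a)+(x*(b+9))))

Derivation:
Start: ((1*((((b*z)*x)*(z+(y+a)))*(((a+x)*a)+(x*(b+9)))))+0)
Step 1: at root: ((1*((((b*z)*x)*(z+(y+a)))*(((a+x)*a)+(x*(b+9)))))+0) -> (1*((((b*z)*x)*(z+(y+a)))*(((a+x)*a)+(x*(b+9))))); overall: ((1*((((b*z)*x)*(z+(y+a)))*(((a+x)*a)+(x*(b+9)))))+0) -> (1*((((b*z)*x)*(z+(y+a)))*(((a+x)*a)+(x*(b+9)))))
Step 2: at root: (1*((((b*z)*x)*(z+(y+a)))*(((a+x)*a)+(x*(b+9))))) -> ((((b*z)*x)*(z+(y+a)))*(((a+x)*a)+(x*(b+9)))); overall: (1*((((b*z)*x)*(z+(y+a)))*(((a+x)*a)+(x*(b+9))))) -> ((((b*z)*x)*(z+(y+a)))*(((a+x)*a)+(x*(b+9))))
Fixed point: ((((b*z)*x)*(z+(y+a)))*(((a+x)*a)+(x*(b+9))))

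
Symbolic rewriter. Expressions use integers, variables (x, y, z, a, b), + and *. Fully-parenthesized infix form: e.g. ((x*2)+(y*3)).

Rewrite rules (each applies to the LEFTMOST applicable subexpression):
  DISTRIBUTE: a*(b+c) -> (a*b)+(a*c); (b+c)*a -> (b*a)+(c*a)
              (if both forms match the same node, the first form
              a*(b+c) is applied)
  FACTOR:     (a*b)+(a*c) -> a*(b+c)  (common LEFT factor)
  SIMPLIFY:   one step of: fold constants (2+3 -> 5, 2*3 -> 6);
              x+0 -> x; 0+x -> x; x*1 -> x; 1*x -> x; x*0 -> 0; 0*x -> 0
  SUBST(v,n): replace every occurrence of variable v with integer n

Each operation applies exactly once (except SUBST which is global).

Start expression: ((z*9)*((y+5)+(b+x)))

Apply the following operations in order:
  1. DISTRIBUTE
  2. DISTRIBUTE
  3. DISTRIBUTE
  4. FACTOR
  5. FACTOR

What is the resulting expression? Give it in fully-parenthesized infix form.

Start: ((z*9)*((y+5)+(b+x)))
Apply DISTRIBUTE at root (target: ((z*9)*((y+5)+(b+x)))): ((z*9)*((y+5)+(b+x))) -> (((z*9)*(y+5))+((z*9)*(b+x)))
Apply DISTRIBUTE at L (target: ((z*9)*(y+5))): (((z*9)*(y+5))+((z*9)*(b+x))) -> ((((z*9)*y)+((z*9)*5))+((z*9)*(b+x)))
Apply DISTRIBUTE at R (target: ((z*9)*(b+x))): ((((z*9)*y)+((z*9)*5))+((z*9)*(b+x))) -> ((((z*9)*y)+((z*9)*5))+(((z*9)*b)+((z*9)*x)))
Apply FACTOR at L (target: (((z*9)*y)+((z*9)*5))): ((((z*9)*y)+((z*9)*5))+(((z*9)*b)+((z*9)*x))) -> (((z*9)*(y+5))+(((z*9)*b)+((z*9)*x)))
Apply FACTOR at R (target: (((z*9)*b)+((z*9)*x))): (((z*9)*(y+5))+(((z*9)*b)+((z*9)*x))) -> (((z*9)*(y+5))+((z*9)*(b+x)))

Answer: (((z*9)*(y+5))+((z*9)*(b+x)))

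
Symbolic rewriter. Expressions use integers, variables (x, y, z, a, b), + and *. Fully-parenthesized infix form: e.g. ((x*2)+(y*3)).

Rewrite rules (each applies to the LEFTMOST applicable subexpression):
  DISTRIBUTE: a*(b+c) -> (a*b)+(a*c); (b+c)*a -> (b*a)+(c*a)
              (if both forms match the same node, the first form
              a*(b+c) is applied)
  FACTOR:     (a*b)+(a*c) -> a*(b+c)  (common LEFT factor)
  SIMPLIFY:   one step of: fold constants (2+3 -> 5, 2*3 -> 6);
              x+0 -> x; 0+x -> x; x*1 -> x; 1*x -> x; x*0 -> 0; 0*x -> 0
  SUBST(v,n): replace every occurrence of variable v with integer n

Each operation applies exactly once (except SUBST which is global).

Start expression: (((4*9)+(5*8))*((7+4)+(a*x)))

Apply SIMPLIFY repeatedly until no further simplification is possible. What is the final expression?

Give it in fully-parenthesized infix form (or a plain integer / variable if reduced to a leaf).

Answer: (76*(11+(a*x)))

Derivation:
Start: (((4*9)+(5*8))*((7+4)+(a*x)))
Step 1: at LL: (4*9) -> 36; overall: (((4*9)+(5*8))*((7+4)+(a*x))) -> ((36+(5*8))*((7+4)+(a*x)))
Step 2: at LR: (5*8) -> 40; overall: ((36+(5*8))*((7+4)+(a*x))) -> ((36+40)*((7+4)+(a*x)))
Step 3: at L: (36+40) -> 76; overall: ((36+40)*((7+4)+(a*x))) -> (76*((7+4)+(a*x)))
Step 4: at RL: (7+4) -> 11; overall: (76*((7+4)+(a*x))) -> (76*(11+(a*x)))
Fixed point: (76*(11+(a*x)))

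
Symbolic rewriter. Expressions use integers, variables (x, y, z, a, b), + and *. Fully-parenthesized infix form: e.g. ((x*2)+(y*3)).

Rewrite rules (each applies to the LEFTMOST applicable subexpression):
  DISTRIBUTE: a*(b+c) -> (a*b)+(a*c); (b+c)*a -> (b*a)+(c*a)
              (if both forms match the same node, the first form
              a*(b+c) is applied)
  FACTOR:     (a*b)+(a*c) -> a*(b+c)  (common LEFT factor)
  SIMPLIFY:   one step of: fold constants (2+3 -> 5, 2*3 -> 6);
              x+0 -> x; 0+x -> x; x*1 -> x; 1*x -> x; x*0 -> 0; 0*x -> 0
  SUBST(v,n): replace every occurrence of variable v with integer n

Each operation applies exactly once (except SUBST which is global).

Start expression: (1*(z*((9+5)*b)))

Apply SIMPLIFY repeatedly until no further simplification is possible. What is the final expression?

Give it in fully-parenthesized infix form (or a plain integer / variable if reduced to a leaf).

Answer: (z*(14*b))

Derivation:
Start: (1*(z*((9+5)*b)))
Step 1: at root: (1*(z*((9+5)*b))) -> (z*((9+5)*b)); overall: (1*(z*((9+5)*b))) -> (z*((9+5)*b))
Step 2: at RL: (9+5) -> 14; overall: (z*((9+5)*b)) -> (z*(14*b))
Fixed point: (z*(14*b))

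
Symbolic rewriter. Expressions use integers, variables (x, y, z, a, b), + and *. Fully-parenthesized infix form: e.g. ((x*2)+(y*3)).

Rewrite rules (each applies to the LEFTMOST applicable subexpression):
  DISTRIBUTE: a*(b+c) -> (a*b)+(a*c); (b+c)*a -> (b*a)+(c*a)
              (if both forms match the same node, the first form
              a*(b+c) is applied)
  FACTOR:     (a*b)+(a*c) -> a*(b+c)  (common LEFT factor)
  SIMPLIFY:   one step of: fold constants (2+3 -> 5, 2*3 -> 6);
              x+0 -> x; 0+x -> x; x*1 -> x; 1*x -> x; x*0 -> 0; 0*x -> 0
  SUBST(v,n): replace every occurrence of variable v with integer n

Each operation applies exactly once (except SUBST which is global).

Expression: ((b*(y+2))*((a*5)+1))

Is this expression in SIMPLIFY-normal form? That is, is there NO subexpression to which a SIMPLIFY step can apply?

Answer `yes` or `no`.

Answer: yes

Derivation:
Expression: ((b*(y+2))*((a*5)+1))
Scanning for simplifiable subexpressions (pre-order)...
  at root: ((b*(y+2))*((a*5)+1)) (not simplifiable)
  at L: (b*(y+2)) (not simplifiable)
  at LR: (y+2) (not simplifiable)
  at R: ((a*5)+1) (not simplifiable)
  at RL: (a*5) (not simplifiable)
Result: no simplifiable subexpression found -> normal form.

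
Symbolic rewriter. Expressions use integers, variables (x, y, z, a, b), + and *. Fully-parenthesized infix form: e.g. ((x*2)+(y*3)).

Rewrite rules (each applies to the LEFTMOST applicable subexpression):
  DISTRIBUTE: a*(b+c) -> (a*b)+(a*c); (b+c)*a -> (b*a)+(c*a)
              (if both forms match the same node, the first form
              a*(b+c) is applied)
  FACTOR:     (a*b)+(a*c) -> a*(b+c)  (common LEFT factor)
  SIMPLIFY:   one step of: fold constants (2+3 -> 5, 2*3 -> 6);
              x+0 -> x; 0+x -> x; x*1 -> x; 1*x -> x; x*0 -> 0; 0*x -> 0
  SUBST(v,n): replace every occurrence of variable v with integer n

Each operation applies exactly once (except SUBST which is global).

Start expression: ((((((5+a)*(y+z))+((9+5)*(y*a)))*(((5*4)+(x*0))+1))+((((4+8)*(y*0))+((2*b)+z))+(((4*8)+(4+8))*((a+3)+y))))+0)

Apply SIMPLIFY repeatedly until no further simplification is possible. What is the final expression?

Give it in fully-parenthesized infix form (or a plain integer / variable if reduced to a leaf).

Start: ((((((5+a)*(y+z))+((9+5)*(y*a)))*(((5*4)+(x*0))+1))+((((4+8)*(y*0))+((2*b)+z))+(((4*8)+(4+8))*((a+3)+y))))+0)
Step 1: at root: ((((((5+a)*(y+z))+((9+5)*(y*a)))*(((5*4)+(x*0))+1))+((((4+8)*(y*0))+((2*b)+z))+(((4*8)+(4+8))*((a+3)+y))))+0) -> (((((5+a)*(y+z))+((9+5)*(y*a)))*(((5*4)+(x*0))+1))+((((4+8)*(y*0))+((2*b)+z))+(((4*8)+(4+8))*((a+3)+y)))); overall: ((((((5+a)*(y+z))+((9+5)*(y*a)))*(((5*4)+(x*0))+1))+((((4+8)*(y*0))+((2*b)+z))+(((4*8)+(4+8))*((a+3)+y))))+0) -> (((((5+a)*(y+z))+((9+5)*(y*a)))*(((5*4)+(x*0))+1))+((((4+8)*(y*0))+((2*b)+z))+(((4*8)+(4+8))*((a+3)+y))))
Step 2: at LLRL: (9+5) -> 14; overall: (((((5+a)*(y+z))+((9+5)*(y*a)))*(((5*4)+(x*0))+1))+((((4+8)*(y*0))+((2*b)+z))+(((4*8)+(4+8))*((a+3)+y)))) -> (((((5+a)*(y+z))+(14*(y*a)))*(((5*4)+(x*0))+1))+((((4+8)*(y*0))+((2*b)+z))+(((4*8)+(4+8))*((a+3)+y))))
Step 3: at LRLL: (5*4) -> 20; overall: (((((5+a)*(y+z))+(14*(y*a)))*(((5*4)+(x*0))+1))+((((4+8)*(y*0))+((2*b)+z))+(((4*8)+(4+8))*((a+3)+y)))) -> (((((5+a)*(y+z))+(14*(y*a)))*((20+(x*0))+1))+((((4+8)*(y*0))+((2*b)+z))+(((4*8)+(4+8))*((a+3)+y))))
Step 4: at LRLR: (x*0) -> 0; overall: (((((5+a)*(y+z))+(14*(y*a)))*((20+(x*0))+1))+((((4+8)*(y*0))+((2*b)+z))+(((4*8)+(4+8))*((a+3)+y)))) -> (((((5+a)*(y+z))+(14*(y*a)))*((20+0)+1))+((((4+8)*(y*0))+((2*b)+z))+(((4*8)+(4+8))*((a+3)+y))))
Step 5: at LRL: (20+0) -> 20; overall: (((((5+a)*(y+z))+(14*(y*a)))*((20+0)+1))+((((4+8)*(y*0))+((2*b)+z))+(((4*8)+(4+8))*((a+3)+y)))) -> (((((5+a)*(y+z))+(14*(y*a)))*(20+1))+((((4+8)*(y*0))+((2*b)+z))+(((4*8)+(4+8))*((a+3)+y))))
Step 6: at LR: (20+1) -> 21; overall: (((((5+a)*(y+z))+(14*(y*a)))*(20+1))+((((4+8)*(y*0))+((2*b)+z))+(((4*8)+(4+8))*((a+3)+y)))) -> (((((5+a)*(y+z))+(14*(y*a)))*21)+((((4+8)*(y*0))+((2*b)+z))+(((4*8)+(4+8))*((a+3)+y))))
Step 7: at RLLL: (4+8) -> 12; overall: (((((5+a)*(y+z))+(14*(y*a)))*21)+((((4+8)*(y*0))+((2*b)+z))+(((4*8)+(4+8))*((a+3)+y)))) -> (((((5+a)*(y+z))+(14*(y*a)))*21)+(((12*(y*0))+((2*b)+z))+(((4*8)+(4+8))*((a+3)+y))))
Step 8: at RLLR: (y*0) -> 0; overall: (((((5+a)*(y+z))+(14*(y*a)))*21)+(((12*(y*0))+((2*b)+z))+(((4*8)+(4+8))*((a+3)+y)))) -> (((((5+a)*(y+z))+(14*(y*a)))*21)+(((12*0)+((2*b)+z))+(((4*8)+(4+8))*((a+3)+y))))
Step 9: at RLL: (12*0) -> 0; overall: (((((5+a)*(y+z))+(14*(y*a)))*21)+(((12*0)+((2*b)+z))+(((4*8)+(4+8))*((a+3)+y)))) -> (((((5+a)*(y+z))+(14*(y*a)))*21)+((0+((2*b)+z))+(((4*8)+(4+8))*((a+3)+y))))
Step 10: at RL: (0+((2*b)+z)) -> ((2*b)+z); overall: (((((5+a)*(y+z))+(14*(y*a)))*21)+((0+((2*b)+z))+(((4*8)+(4+8))*((a+3)+y)))) -> (((((5+a)*(y+z))+(14*(y*a)))*21)+(((2*b)+z)+(((4*8)+(4+8))*((a+3)+y))))
Step 11: at RRLL: (4*8) -> 32; overall: (((((5+a)*(y+z))+(14*(y*a)))*21)+(((2*b)+z)+(((4*8)+(4+8))*((a+3)+y)))) -> (((((5+a)*(y+z))+(14*(y*a)))*21)+(((2*b)+z)+((32+(4+8))*((a+3)+y))))
Step 12: at RRLR: (4+8) -> 12; overall: (((((5+a)*(y+z))+(14*(y*a)))*21)+(((2*b)+z)+((32+(4+8))*((a+3)+y)))) -> (((((5+a)*(y+z))+(14*(y*a)))*21)+(((2*b)+z)+((32+12)*((a+3)+y))))
Step 13: at RRL: (32+12) -> 44; overall: (((((5+a)*(y+z))+(14*(y*a)))*21)+(((2*b)+z)+((32+12)*((a+3)+y)))) -> (((((5+a)*(y+z))+(14*(y*a)))*21)+(((2*b)+z)+(44*((a+3)+y))))
Fixed point: (((((5+a)*(y+z))+(14*(y*a)))*21)+(((2*b)+z)+(44*((a+3)+y))))

Answer: (((((5+a)*(y+z))+(14*(y*a)))*21)+(((2*b)+z)+(44*((a+3)+y))))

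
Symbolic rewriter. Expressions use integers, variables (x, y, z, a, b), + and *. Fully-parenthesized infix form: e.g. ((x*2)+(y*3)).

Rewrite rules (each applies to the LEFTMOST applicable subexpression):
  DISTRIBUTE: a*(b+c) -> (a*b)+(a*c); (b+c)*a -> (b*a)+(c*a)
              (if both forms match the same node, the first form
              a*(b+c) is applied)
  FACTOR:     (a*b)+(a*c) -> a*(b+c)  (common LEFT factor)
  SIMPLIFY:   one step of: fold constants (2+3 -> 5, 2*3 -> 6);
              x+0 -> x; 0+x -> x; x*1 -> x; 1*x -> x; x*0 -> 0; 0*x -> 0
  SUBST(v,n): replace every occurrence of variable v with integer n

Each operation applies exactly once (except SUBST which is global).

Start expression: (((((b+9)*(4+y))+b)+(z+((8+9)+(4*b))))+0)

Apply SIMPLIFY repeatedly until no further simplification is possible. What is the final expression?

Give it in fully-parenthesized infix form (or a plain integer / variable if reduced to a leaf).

Answer: ((((b+9)*(4+y))+b)+(z+(17+(4*b))))

Derivation:
Start: (((((b+9)*(4+y))+b)+(z+((8+9)+(4*b))))+0)
Step 1: at root: (((((b+9)*(4+y))+b)+(z+((8+9)+(4*b))))+0) -> ((((b+9)*(4+y))+b)+(z+((8+9)+(4*b)))); overall: (((((b+9)*(4+y))+b)+(z+((8+9)+(4*b))))+0) -> ((((b+9)*(4+y))+b)+(z+((8+9)+(4*b))))
Step 2: at RRL: (8+9) -> 17; overall: ((((b+9)*(4+y))+b)+(z+((8+9)+(4*b)))) -> ((((b+9)*(4+y))+b)+(z+(17+(4*b))))
Fixed point: ((((b+9)*(4+y))+b)+(z+(17+(4*b))))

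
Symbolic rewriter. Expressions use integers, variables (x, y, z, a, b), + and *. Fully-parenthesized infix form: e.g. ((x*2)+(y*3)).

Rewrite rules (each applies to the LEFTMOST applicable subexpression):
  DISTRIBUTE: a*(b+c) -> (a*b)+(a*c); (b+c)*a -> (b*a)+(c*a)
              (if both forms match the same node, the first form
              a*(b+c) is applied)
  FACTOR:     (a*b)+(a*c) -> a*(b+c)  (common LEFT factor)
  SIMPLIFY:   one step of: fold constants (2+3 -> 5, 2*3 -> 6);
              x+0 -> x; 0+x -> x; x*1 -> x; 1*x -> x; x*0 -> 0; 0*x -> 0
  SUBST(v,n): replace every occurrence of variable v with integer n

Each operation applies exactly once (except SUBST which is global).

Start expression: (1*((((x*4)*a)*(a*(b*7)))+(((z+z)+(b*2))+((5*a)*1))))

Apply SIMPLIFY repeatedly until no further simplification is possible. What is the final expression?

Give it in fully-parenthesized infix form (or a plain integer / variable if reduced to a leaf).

Answer: ((((x*4)*a)*(a*(b*7)))+(((z+z)+(b*2))+(5*a)))

Derivation:
Start: (1*((((x*4)*a)*(a*(b*7)))+(((z+z)+(b*2))+((5*a)*1))))
Step 1: at root: (1*((((x*4)*a)*(a*(b*7)))+(((z+z)+(b*2))+((5*a)*1)))) -> ((((x*4)*a)*(a*(b*7)))+(((z+z)+(b*2))+((5*a)*1))); overall: (1*((((x*4)*a)*(a*(b*7)))+(((z+z)+(b*2))+((5*a)*1)))) -> ((((x*4)*a)*(a*(b*7)))+(((z+z)+(b*2))+((5*a)*1)))
Step 2: at RR: ((5*a)*1) -> (5*a); overall: ((((x*4)*a)*(a*(b*7)))+(((z+z)+(b*2))+((5*a)*1))) -> ((((x*4)*a)*(a*(b*7)))+(((z+z)+(b*2))+(5*a)))
Fixed point: ((((x*4)*a)*(a*(b*7)))+(((z+z)+(b*2))+(5*a)))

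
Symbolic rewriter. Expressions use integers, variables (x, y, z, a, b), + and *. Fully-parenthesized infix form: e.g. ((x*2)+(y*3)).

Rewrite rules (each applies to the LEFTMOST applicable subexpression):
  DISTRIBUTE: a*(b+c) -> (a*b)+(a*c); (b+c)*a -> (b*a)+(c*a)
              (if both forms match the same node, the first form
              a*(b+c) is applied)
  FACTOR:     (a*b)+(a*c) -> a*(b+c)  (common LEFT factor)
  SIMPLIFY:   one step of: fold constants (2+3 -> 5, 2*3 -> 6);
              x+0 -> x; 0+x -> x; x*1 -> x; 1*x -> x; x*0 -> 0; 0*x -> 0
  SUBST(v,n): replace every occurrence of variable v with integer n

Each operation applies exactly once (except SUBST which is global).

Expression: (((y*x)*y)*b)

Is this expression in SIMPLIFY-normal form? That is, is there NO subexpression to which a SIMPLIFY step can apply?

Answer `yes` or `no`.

Answer: yes

Derivation:
Expression: (((y*x)*y)*b)
Scanning for simplifiable subexpressions (pre-order)...
  at root: (((y*x)*y)*b) (not simplifiable)
  at L: ((y*x)*y) (not simplifiable)
  at LL: (y*x) (not simplifiable)
Result: no simplifiable subexpression found -> normal form.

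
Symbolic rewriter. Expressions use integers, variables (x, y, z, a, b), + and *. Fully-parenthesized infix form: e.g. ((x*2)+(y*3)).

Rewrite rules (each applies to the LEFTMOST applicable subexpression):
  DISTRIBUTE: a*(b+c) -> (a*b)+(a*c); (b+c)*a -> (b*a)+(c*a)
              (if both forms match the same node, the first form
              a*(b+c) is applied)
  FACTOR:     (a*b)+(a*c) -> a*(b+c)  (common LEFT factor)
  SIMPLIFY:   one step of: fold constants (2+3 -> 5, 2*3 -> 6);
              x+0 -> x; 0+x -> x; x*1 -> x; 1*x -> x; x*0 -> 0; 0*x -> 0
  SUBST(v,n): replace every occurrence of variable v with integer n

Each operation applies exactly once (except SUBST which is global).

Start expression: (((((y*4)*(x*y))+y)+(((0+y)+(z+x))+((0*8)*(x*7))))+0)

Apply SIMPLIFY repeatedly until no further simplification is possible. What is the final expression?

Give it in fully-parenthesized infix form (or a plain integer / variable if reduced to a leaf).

Start: (((((y*4)*(x*y))+y)+(((0+y)+(z+x))+((0*8)*(x*7))))+0)
Step 1: at root: (((((y*4)*(x*y))+y)+(((0+y)+(z+x))+((0*8)*(x*7))))+0) -> ((((y*4)*(x*y))+y)+(((0+y)+(z+x))+((0*8)*(x*7)))); overall: (((((y*4)*(x*y))+y)+(((0+y)+(z+x))+((0*8)*(x*7))))+0) -> ((((y*4)*(x*y))+y)+(((0+y)+(z+x))+((0*8)*(x*7))))
Step 2: at RLL: (0+y) -> y; overall: ((((y*4)*(x*y))+y)+(((0+y)+(z+x))+((0*8)*(x*7)))) -> ((((y*4)*(x*y))+y)+((y+(z+x))+((0*8)*(x*7))))
Step 3: at RRL: (0*8) -> 0; overall: ((((y*4)*(x*y))+y)+((y+(z+x))+((0*8)*(x*7)))) -> ((((y*4)*(x*y))+y)+((y+(z+x))+(0*(x*7))))
Step 4: at RR: (0*(x*7)) -> 0; overall: ((((y*4)*(x*y))+y)+((y+(z+x))+(0*(x*7)))) -> ((((y*4)*(x*y))+y)+((y+(z+x))+0))
Step 5: at R: ((y+(z+x))+0) -> (y+(z+x)); overall: ((((y*4)*(x*y))+y)+((y+(z+x))+0)) -> ((((y*4)*(x*y))+y)+(y+(z+x)))
Fixed point: ((((y*4)*(x*y))+y)+(y+(z+x)))

Answer: ((((y*4)*(x*y))+y)+(y+(z+x)))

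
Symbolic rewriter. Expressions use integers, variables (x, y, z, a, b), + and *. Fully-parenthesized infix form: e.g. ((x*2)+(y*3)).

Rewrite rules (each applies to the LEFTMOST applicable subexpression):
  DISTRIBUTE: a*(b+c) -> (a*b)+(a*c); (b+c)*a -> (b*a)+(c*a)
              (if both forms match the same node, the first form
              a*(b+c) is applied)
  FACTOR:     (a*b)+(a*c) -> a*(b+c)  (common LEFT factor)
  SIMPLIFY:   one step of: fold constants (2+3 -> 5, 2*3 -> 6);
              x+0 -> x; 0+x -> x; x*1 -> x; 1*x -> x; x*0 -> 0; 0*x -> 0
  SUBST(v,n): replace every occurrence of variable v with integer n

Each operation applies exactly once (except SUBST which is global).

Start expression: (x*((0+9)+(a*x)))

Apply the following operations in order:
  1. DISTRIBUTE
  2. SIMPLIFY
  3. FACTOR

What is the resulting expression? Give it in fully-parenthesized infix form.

Answer: (x*(9+(a*x)))

Derivation:
Start: (x*((0+9)+(a*x)))
Apply DISTRIBUTE at root (target: (x*((0+9)+(a*x)))): (x*((0+9)+(a*x))) -> ((x*(0+9))+(x*(a*x)))
Apply SIMPLIFY at LR (target: (0+9)): ((x*(0+9))+(x*(a*x))) -> ((x*9)+(x*(a*x)))
Apply FACTOR at root (target: ((x*9)+(x*(a*x)))): ((x*9)+(x*(a*x))) -> (x*(9+(a*x)))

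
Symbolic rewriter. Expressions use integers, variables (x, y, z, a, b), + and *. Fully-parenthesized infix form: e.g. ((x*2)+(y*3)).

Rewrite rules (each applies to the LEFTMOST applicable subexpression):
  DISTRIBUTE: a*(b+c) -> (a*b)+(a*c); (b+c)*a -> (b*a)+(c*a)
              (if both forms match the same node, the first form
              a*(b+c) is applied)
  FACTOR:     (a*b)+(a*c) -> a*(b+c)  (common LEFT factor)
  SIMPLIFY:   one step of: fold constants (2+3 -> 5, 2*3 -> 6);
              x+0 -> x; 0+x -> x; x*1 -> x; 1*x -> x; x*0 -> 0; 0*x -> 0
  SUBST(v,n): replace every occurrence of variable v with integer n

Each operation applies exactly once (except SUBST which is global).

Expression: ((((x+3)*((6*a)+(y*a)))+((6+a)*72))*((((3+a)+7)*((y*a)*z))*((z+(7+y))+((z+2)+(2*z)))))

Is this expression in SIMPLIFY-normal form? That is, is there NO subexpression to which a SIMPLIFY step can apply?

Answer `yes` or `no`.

Answer: yes

Derivation:
Expression: ((((x+3)*((6*a)+(y*a)))+((6+a)*72))*((((3+a)+7)*((y*a)*z))*((z+(7+y))+((z+2)+(2*z)))))
Scanning for simplifiable subexpressions (pre-order)...
  at root: ((((x+3)*((6*a)+(y*a)))+((6+a)*72))*((((3+a)+7)*((y*a)*z))*((z+(7+y))+((z+2)+(2*z))))) (not simplifiable)
  at L: (((x+3)*((6*a)+(y*a)))+((6+a)*72)) (not simplifiable)
  at LL: ((x+3)*((6*a)+(y*a))) (not simplifiable)
  at LLL: (x+3) (not simplifiable)
  at LLR: ((6*a)+(y*a)) (not simplifiable)
  at LLRL: (6*a) (not simplifiable)
  at LLRR: (y*a) (not simplifiable)
  at LR: ((6+a)*72) (not simplifiable)
  at LRL: (6+a) (not simplifiable)
  at R: ((((3+a)+7)*((y*a)*z))*((z+(7+y))+((z+2)+(2*z)))) (not simplifiable)
  at RL: (((3+a)+7)*((y*a)*z)) (not simplifiable)
  at RLL: ((3+a)+7) (not simplifiable)
  at RLLL: (3+a) (not simplifiable)
  at RLR: ((y*a)*z) (not simplifiable)
  at RLRL: (y*a) (not simplifiable)
  at RR: ((z+(7+y))+((z+2)+(2*z))) (not simplifiable)
  at RRL: (z+(7+y)) (not simplifiable)
  at RRLR: (7+y) (not simplifiable)
  at RRR: ((z+2)+(2*z)) (not simplifiable)
  at RRRL: (z+2) (not simplifiable)
  at RRRR: (2*z) (not simplifiable)
Result: no simplifiable subexpression found -> normal form.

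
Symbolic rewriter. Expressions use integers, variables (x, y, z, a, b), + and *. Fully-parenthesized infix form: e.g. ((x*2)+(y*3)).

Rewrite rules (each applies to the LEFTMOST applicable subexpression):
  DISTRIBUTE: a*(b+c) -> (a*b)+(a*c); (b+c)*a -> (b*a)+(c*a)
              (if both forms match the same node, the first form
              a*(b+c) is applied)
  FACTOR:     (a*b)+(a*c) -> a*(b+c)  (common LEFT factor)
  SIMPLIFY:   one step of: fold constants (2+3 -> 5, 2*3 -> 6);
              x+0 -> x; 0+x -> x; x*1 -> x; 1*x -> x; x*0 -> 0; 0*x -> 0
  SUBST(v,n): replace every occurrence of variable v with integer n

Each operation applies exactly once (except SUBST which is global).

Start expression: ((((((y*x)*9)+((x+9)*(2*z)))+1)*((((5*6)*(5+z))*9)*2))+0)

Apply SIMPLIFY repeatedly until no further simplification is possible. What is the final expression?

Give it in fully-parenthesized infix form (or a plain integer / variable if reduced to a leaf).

Start: ((((((y*x)*9)+((x+9)*(2*z)))+1)*((((5*6)*(5+z))*9)*2))+0)
Step 1: at root: ((((((y*x)*9)+((x+9)*(2*z)))+1)*((((5*6)*(5+z))*9)*2))+0) -> (((((y*x)*9)+((x+9)*(2*z)))+1)*((((5*6)*(5+z))*9)*2)); overall: ((((((y*x)*9)+((x+9)*(2*z)))+1)*((((5*6)*(5+z))*9)*2))+0) -> (((((y*x)*9)+((x+9)*(2*z)))+1)*((((5*6)*(5+z))*9)*2))
Step 2: at RLLL: (5*6) -> 30; overall: (((((y*x)*9)+((x+9)*(2*z)))+1)*((((5*6)*(5+z))*9)*2)) -> (((((y*x)*9)+((x+9)*(2*z)))+1)*(((30*(5+z))*9)*2))
Fixed point: (((((y*x)*9)+((x+9)*(2*z)))+1)*(((30*(5+z))*9)*2))

Answer: (((((y*x)*9)+((x+9)*(2*z)))+1)*(((30*(5+z))*9)*2))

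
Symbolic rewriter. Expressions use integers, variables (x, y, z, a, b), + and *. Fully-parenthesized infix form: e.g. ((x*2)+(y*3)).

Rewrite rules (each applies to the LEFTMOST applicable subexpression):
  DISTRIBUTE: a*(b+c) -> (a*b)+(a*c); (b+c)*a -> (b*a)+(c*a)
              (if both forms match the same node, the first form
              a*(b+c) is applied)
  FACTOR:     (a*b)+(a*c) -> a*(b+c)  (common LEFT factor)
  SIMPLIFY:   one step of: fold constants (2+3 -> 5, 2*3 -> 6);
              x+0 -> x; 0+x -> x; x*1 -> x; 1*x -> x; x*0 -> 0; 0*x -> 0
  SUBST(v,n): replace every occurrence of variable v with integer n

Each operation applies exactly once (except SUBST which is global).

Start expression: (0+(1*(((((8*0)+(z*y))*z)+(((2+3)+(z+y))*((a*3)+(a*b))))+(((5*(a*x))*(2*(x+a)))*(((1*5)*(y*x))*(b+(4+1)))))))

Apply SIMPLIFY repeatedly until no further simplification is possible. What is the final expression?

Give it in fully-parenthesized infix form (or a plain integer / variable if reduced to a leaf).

Answer: ((((z*y)*z)+((5+(z+y))*((a*3)+(a*b))))+(((5*(a*x))*(2*(x+a)))*((5*(y*x))*(b+5))))

Derivation:
Start: (0+(1*(((((8*0)+(z*y))*z)+(((2+3)+(z+y))*((a*3)+(a*b))))+(((5*(a*x))*(2*(x+a)))*(((1*5)*(y*x))*(b+(4+1)))))))
Step 1: at root: (0+(1*(((((8*0)+(z*y))*z)+(((2+3)+(z+y))*((a*3)+(a*b))))+(((5*(a*x))*(2*(x+a)))*(((1*5)*(y*x))*(b+(4+1))))))) -> (1*(((((8*0)+(z*y))*z)+(((2+3)+(z+y))*((a*3)+(a*b))))+(((5*(a*x))*(2*(x+a)))*(((1*5)*(y*x))*(b+(4+1)))))); overall: (0+(1*(((((8*0)+(z*y))*z)+(((2+3)+(z+y))*((a*3)+(a*b))))+(((5*(a*x))*(2*(x+a)))*(((1*5)*(y*x))*(b+(4+1))))))) -> (1*(((((8*0)+(z*y))*z)+(((2+3)+(z+y))*((a*3)+(a*b))))+(((5*(a*x))*(2*(x+a)))*(((1*5)*(y*x))*(b+(4+1))))))
Step 2: at root: (1*(((((8*0)+(z*y))*z)+(((2+3)+(z+y))*((a*3)+(a*b))))+(((5*(a*x))*(2*(x+a)))*(((1*5)*(y*x))*(b+(4+1)))))) -> (((((8*0)+(z*y))*z)+(((2+3)+(z+y))*((a*3)+(a*b))))+(((5*(a*x))*(2*(x+a)))*(((1*5)*(y*x))*(b+(4+1))))); overall: (1*(((((8*0)+(z*y))*z)+(((2+3)+(z+y))*((a*3)+(a*b))))+(((5*(a*x))*(2*(x+a)))*(((1*5)*(y*x))*(b+(4+1)))))) -> (((((8*0)+(z*y))*z)+(((2+3)+(z+y))*((a*3)+(a*b))))+(((5*(a*x))*(2*(x+a)))*(((1*5)*(y*x))*(b+(4+1)))))
Step 3: at LLLL: (8*0) -> 0; overall: (((((8*0)+(z*y))*z)+(((2+3)+(z+y))*((a*3)+(a*b))))+(((5*(a*x))*(2*(x+a)))*(((1*5)*(y*x))*(b+(4+1))))) -> ((((0+(z*y))*z)+(((2+3)+(z+y))*((a*3)+(a*b))))+(((5*(a*x))*(2*(x+a)))*(((1*5)*(y*x))*(b+(4+1)))))
Step 4: at LLL: (0+(z*y)) -> (z*y); overall: ((((0+(z*y))*z)+(((2+3)+(z+y))*((a*3)+(a*b))))+(((5*(a*x))*(2*(x+a)))*(((1*5)*(y*x))*(b+(4+1))))) -> ((((z*y)*z)+(((2+3)+(z+y))*((a*3)+(a*b))))+(((5*(a*x))*(2*(x+a)))*(((1*5)*(y*x))*(b+(4+1)))))
Step 5: at LRLL: (2+3) -> 5; overall: ((((z*y)*z)+(((2+3)+(z+y))*((a*3)+(a*b))))+(((5*(a*x))*(2*(x+a)))*(((1*5)*(y*x))*(b+(4+1))))) -> ((((z*y)*z)+((5+(z+y))*((a*3)+(a*b))))+(((5*(a*x))*(2*(x+a)))*(((1*5)*(y*x))*(b+(4+1)))))
Step 6: at RRLL: (1*5) -> 5; overall: ((((z*y)*z)+((5+(z+y))*((a*3)+(a*b))))+(((5*(a*x))*(2*(x+a)))*(((1*5)*(y*x))*(b+(4+1))))) -> ((((z*y)*z)+((5+(z+y))*((a*3)+(a*b))))+(((5*(a*x))*(2*(x+a)))*((5*(y*x))*(b+(4+1)))))
Step 7: at RRRR: (4+1) -> 5; overall: ((((z*y)*z)+((5+(z+y))*((a*3)+(a*b))))+(((5*(a*x))*(2*(x+a)))*((5*(y*x))*(b+(4+1))))) -> ((((z*y)*z)+((5+(z+y))*((a*3)+(a*b))))+(((5*(a*x))*(2*(x+a)))*((5*(y*x))*(b+5))))
Fixed point: ((((z*y)*z)+((5+(z+y))*((a*3)+(a*b))))+(((5*(a*x))*(2*(x+a)))*((5*(y*x))*(b+5))))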